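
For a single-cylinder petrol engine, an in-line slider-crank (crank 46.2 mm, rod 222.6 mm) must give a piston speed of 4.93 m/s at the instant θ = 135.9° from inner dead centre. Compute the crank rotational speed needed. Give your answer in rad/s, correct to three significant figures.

181

For an in-line slider-crank, |v_piston| = rω|sinθ|·[1 + r cosθ/√(L² − r² sin²θ)].
With r = 0.0462 m, L = 0.2226 m, θ = 135.9°: the bracketed kinematic factor |dx/dθ| = 0.027308 m.
ω = v/|dx/dθ| = 4.93/0.027308 = 180.53 rad/s.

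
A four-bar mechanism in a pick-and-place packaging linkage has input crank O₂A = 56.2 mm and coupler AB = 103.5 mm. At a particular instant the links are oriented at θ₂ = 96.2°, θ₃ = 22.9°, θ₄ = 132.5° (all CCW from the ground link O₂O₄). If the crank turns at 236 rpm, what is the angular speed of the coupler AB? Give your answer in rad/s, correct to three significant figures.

8.43

ω₂ = 24.71 rad/s (from 236 rpm).
Differentiating the loop-closure r₂e^{iθ₂}+r₃e^{iθ₃}=r₁+r₄e^{iθ₄} gives r₂ω₂e^{iθ₂}+r₃ω₃e^{iθ₃}=r₄ω₄e^{iθ₄}.
Eliminating the other unknown: ω₃ = r₂ω₂ sin(θ₄−θ₂) / [r₃ sin(θ₃−θ₄)].
Numerator sine = +0.59201; denominator sine = -0.94206.
Result = 0.0562·24.71·(+0.59201) / (0.1035·(-0.94206)) = -8.4332 rad/s; magnitude 8.4332 rad/s.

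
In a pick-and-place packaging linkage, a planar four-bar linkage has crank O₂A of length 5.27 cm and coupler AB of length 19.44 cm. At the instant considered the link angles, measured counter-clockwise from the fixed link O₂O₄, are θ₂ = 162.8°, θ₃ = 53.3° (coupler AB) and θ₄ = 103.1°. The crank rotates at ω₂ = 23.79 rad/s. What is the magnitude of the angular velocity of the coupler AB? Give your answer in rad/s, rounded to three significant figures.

ω₂ = 23.79 rad/s
Differentiating the loop-closure r₂e^{iθ₂}+r₃e^{iθ₃}=r₁+r₄e^{iθ₄} gives r₂ω₂e^{iθ₂}+r₃ω₃e^{iθ₃}=r₄ω₄e^{iθ₄}.
Eliminating the other unknown: ω₃ = r₂ω₂ sin(θ₄−θ₂) / [r₃ sin(θ₃−θ₄)].
Numerator sine = -0.86340; denominator sine = -0.76380.
Result = 0.0527·23.79·(-0.86340) / (0.1944·(-0.76380)) = +7.2902 rad/s; magnitude 7.2902 rad/s.

7.29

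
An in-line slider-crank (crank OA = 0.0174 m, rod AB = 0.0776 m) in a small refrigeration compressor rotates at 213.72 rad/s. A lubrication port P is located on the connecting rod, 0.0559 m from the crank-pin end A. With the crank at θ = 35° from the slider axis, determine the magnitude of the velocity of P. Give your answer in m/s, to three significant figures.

ω = 213.7 rad/s.  Crank-pin speed |V_A| = rω = 3.7187 m/s, perpendicular to OA.
Rod angle: sinφ = −(r/L) sinθ ⇒ φ = -7.389°; ω_rod = −rω cosθ/√(L²−r²sin²θ) = -39.584 rad/s.
V_P = V_A + ω_rod × AP, with AP = 0.0559 m along the rod.
Components: V_Px = −rω sinθ − a·ω_rod·sinφ = -2.4176 m/s;  V_Py = rω cosθ + a·ω_rod·cosφ = +0.85184 m/s.
|V_P| = √(V_Px² + V_Py²) = 2.5632 m/s.

2.56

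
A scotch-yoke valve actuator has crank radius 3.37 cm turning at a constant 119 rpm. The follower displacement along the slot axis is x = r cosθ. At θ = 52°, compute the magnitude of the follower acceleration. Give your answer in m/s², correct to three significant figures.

3.22

ω = 12.46 rad/s (from 119 rpm).
x = r cosθ ⇒ ẍ = −rω² cosθ (ω constant).
|a| = rω²|cosθ| = 0.0337·(12.46)²·|cos 52°| = 3.222 m/s².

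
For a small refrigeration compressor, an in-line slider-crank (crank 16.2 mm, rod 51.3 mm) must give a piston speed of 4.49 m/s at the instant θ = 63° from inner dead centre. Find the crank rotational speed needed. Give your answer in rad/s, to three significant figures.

271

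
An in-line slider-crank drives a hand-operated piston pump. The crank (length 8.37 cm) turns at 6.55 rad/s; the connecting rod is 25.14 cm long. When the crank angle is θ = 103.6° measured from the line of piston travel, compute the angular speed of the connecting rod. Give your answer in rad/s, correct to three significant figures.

ω = 6.55 rad/s
The rod makes angle φ with the slider axis where L sinφ = r sinθ; differentiating, L cosφ·φ̇ = r ω cosθ.
L cosφ = √(L² − r² sin²θ) = 0.23787 m.
|ω_rod| = r ω |cosθ| / √(L² − r² sin²θ) = 0.0837·6.55·0.23514/0.23787 = 0.54194 rad/s.

0.542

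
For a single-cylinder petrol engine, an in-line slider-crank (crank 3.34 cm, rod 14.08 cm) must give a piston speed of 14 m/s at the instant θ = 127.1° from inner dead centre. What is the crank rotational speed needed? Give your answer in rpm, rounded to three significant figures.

For an in-line slider-crank, |v_piston| = rω|sinθ|·[1 + r cosθ/√(L² − r² sin²θ)].
With r = 0.0334 m, L = 0.1408 m, θ = 127.1°: the bracketed kinematic factor |dx/dθ| = 0.022757 m.
ω = v/|dx/dθ| = 14/0.022757 = 615.19 rad/s.
N = 60ω/(2π) = 5874.6 rpm.

5870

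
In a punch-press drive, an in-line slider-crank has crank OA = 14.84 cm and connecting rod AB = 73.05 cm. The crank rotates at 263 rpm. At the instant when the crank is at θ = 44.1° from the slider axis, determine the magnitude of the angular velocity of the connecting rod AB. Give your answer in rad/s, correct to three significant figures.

ω = 27.54 rad/s (converted from 263 rpm).
The rod makes angle φ with the slider axis where L sinφ = r sinθ; differentiating, L cosφ·φ̇ = r ω cosθ.
L cosφ = √(L² − r² sin²θ) = 0.72316 m.
|ω_rod| = r ω |cosθ| / √(L² − r² sin²θ) = 0.1484·27.54·0.71813/0.72316 = 4.0587 rad/s.

4.06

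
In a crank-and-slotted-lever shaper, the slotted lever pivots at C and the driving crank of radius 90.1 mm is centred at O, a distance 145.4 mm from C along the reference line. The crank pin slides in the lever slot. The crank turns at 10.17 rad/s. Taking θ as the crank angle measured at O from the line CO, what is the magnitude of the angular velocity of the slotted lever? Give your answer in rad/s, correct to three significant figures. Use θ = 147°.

4.01

ω = 10.17 rad/s
Crank pin A relative to C: A = (d + r cosθ, r sinθ); lever angle φ = atan2(r sinθ, d + r cosθ).
Differentiating tanφ: φ̇ = rω(d cosθ + r)/(d² + r² + 2dr cosθ).
d² + r² + 2dr cosθ = |CA|² = 0.0072851 m²;  d cosθ + r = -0.031843 m.
|ω_lever| = |0.0901·10.17·-0.031843| / 0.0072851 = 4.0052 rad/s.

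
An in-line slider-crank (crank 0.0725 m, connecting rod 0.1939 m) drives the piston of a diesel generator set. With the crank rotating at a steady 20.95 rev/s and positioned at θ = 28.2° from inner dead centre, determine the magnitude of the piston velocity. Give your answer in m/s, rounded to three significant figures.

ω = 2π·20.9 = 131.6 rad/s
For an in-line slider-crank, x = r cosθ + √(L² − r² sin²θ), so v = −rω sinθ·[1 + r cosθ/√(L² − r² sin²θ)].
With r = 0.0725 m, L = 0.1939 m, θ = 28.2°: √(L² − r² sin²θ) = 0.19085 m.
v = −0.0725·131.6·0.47255·[1 + 0.0725·0.88130/0.19085] = -6.0195 m/s.
|v| = 6.0195 m/s.

6.02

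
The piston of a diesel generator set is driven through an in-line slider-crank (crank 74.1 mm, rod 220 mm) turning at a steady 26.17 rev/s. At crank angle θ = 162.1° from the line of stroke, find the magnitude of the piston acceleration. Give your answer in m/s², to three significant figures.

1350

ω = 2π·26.2 = 164.4 rad/s
x(θ) = r cosθ + √(L² − r² sin²θ); with ω constant, a = ω²·d²x/dθ².
d²x/dθ² = −r cosθ − r²(cos2θ)/√u − r⁴ sin²2θ/(4u^{3/2}),  u = L² − r² sin²θ = 0.0478813 m².
Substituting r = 0.0741 m, L = 0.22 m, θ = 162.1°: d²x/dθ² = +0.049915 m.
a = ω²·d²x/dθ² = (164.4)²·(+0.049915) = +1349.6 m/s²;  |a| = 1349.6 m/s².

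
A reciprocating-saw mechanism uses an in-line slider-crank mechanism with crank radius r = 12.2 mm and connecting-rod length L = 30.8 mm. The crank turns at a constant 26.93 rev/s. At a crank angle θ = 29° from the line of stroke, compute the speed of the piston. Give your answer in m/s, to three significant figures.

1.35

ω = 2π·26.9 = 169.2 rad/s
For an in-line slider-crank, x = r cosθ + √(L² − r² sin²θ), so v = −rω sinθ·[1 + r cosθ/√(L² − r² sin²θ)].
With r = 0.0122 m, L = 0.0308 m, θ = 29°: √(L² − r² sin²θ) = 0.030227 m.
v = −0.0122·169.2·0.48481·[1 + 0.0122·0.87462/0.030227] = -1.3541 m/s.
|v| = 1.3541 m/s.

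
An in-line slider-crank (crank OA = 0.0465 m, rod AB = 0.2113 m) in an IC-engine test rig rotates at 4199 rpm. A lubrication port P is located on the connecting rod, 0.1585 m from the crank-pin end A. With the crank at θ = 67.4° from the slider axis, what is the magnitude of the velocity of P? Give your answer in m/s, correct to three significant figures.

ω = 439.7 rad/s.  Crank-pin speed |V_A| = rω = 20.447 m/s, perpendicular to OA.
Rod angle: sinφ = −(r/L) sinθ ⇒ φ = -11.722°; ω_rod = −rω cosθ/√(L²−r²sin²θ) = -37.979 rad/s.
V_P = V_A + ω_rod × AP, with AP = 0.1585 m along the rod.
Components: V_Px = −rω sinθ − a·ω_rod·sinφ = -20.1 m/s;  V_Py = rω cosθ + a·ω_rod·cosφ = +1.9635 m/s.
|V_P| = √(V_Px² + V_Py²) = 20.195 m/s.

20.2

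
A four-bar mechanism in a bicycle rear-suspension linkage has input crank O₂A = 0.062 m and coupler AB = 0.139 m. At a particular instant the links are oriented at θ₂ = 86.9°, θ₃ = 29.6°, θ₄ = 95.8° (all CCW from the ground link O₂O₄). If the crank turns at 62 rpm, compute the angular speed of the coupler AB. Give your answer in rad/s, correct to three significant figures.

ω₂ = 6.493 rad/s (from 62 rpm).
Differentiating the loop-closure r₂e^{iθ₂}+r₃e^{iθ₃}=r₁+r₄e^{iθ₄} gives r₂ω₂e^{iθ₂}+r₃ω₃e^{iθ₃}=r₄ω₄e^{iθ₄}.
Eliminating the other unknown: ω₃ = r₂ω₂ sin(θ₄−θ₂) / [r₃ sin(θ₃−θ₄)].
Numerator sine = +0.15471; denominator sine = -0.91496.
Result = 0.062·6.493·(+0.15471) / (0.139·(-0.91496)) = -0.48968 rad/s; magnitude 0.48968 rad/s.

0.490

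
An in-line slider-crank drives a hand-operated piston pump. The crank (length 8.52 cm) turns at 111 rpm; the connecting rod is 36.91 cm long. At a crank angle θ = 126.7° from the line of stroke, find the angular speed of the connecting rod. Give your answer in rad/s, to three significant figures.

1.63

ω = 11.62 rad/s (converted from 111 rpm).
The rod makes angle φ with the slider axis where L sinφ = r sinθ; differentiating, L cosφ·φ̇ = r ω cosθ.
L cosφ = √(L² − r² sin²θ) = 0.36272 m.
|ω_rod| = r ω |cosθ| / √(L² − r² sin²θ) = 0.0852·11.62·0.59763/0.36272 = 1.6317 rad/s.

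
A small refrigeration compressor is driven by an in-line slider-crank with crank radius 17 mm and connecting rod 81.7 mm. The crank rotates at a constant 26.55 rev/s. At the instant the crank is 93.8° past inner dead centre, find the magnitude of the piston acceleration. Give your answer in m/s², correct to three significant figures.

131

ω = 2π·26.5 = 166.8 rad/s
x(θ) = r cosθ + √(L² − r² sin²θ); with ω constant, a = ω²·d²x/dθ².
d²x/dθ² = −r cosθ − r²(cos2θ)/√u − r⁴ sin²2θ/(4u^{3/2}),  u = L² − r² sin²θ = 0.00638716 m².
Substituting r = 0.017 m, L = 0.0817 m, θ = 93.8°: d²x/dθ² = +0.0047103 m.
a = ω²·d²x/dθ² = (166.8)²·(+0.0047103) = +131.08 m/s²;  |a| = 131.08 m/s².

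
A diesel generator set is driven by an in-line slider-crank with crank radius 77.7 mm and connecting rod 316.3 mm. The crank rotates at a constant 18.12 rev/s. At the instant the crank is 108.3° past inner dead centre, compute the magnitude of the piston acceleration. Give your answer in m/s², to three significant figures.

519

ω = 2π·18.1 = 113.9 rad/s
x(θ) = r cosθ + √(L² − r² sin²θ); with ω constant, a = ω²·d²x/dθ².
d²x/dθ² = −r cosθ − r²(cos2θ)/√u − r⁴ sin²2θ/(4u^{3/2}),  u = L² − r² sin²θ = 0.0946036 m².
Substituting r = 0.0777 m, L = 0.3163 m, θ = 108.3°: d²x/dθ² = +0.040044 m.
a = ω²·d²x/dθ² = (113.9)²·(+0.040044) = +519.06 m/s²;  |a| = 519.06 m/s².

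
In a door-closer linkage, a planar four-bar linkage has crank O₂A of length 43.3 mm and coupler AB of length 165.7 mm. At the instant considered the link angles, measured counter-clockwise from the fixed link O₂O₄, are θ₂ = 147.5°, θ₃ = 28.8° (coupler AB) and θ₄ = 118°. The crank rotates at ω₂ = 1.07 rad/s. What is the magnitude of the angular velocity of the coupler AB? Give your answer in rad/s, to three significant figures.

0.138

ω₂ = 1.07 rad/s
Differentiating the loop-closure r₂e^{iθ₂}+r₃e^{iθ₃}=r₁+r₄e^{iθ₄} gives r₂ω₂e^{iθ₂}+r₃ω₃e^{iθ₃}=r₄ω₄e^{iθ₄}.
Eliminating the other unknown: ω₃ = r₂ω₂ sin(θ₄−θ₂) / [r₃ sin(θ₃−θ₄)].
Numerator sine = -0.49242; denominator sine = -0.99990.
Result = 0.0433·1.07·(-0.49242) / (0.1657·(-0.99990)) = +0.1377 rad/s; magnitude 0.1377 rad/s.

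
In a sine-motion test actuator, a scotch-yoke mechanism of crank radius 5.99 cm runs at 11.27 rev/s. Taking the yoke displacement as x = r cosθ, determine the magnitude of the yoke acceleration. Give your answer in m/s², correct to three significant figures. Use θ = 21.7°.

ω = 70.81 rad/s (from 11.27 rev/s).
x = r cosθ ⇒ ẍ = −rω² cosθ (ω constant).
|a| = rω²|cosθ| = 0.0599·(70.81)²·|cos 21.7°| = 279.07 m/s².

279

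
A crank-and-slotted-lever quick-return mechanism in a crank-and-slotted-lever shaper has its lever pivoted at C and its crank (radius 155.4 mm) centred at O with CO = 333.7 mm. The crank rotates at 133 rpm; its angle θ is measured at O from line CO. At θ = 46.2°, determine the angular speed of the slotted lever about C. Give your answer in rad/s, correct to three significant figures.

ω = 13.93 rad/s (from 133 rpm).
Crank pin A relative to C: A = (d + r cosθ, r sinθ); lever angle φ = atan2(r sinθ, d + r cosθ).
Differentiating tanφ: φ̇ = rω(d cosθ + r)/(d² + r² + 2dr cosθ).
d² + r² + 2dr cosθ = |CA|² = 0.20729 m²;  d cosθ + r = +0.38637 m.
|ω_lever| = |0.1554·13.93·+0.38637| / 0.20729 = 4.0342 rad/s.

4.03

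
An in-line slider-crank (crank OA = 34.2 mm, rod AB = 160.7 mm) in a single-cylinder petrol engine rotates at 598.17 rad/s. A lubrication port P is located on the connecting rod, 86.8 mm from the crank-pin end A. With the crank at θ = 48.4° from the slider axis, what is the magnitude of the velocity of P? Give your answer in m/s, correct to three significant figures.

ω = 598.2 rad/s.  Crank-pin speed |V_A| = rω = 20.457 m/s, perpendicular to OA.
Rod angle: sinφ = −(r/L) sinθ ⇒ φ = -9.157°; ω_rod = −rω cosθ/√(L²−r²sin²θ) = -85.61 rad/s.
V_P = V_A + ω_rod × AP, with AP = 0.0868 m along the rod.
Components: V_Px = −rω sinθ − a·ω_rod·sinφ = -16.481 m/s;  V_Py = rω cosθ + a·ω_rod·cosφ = +6.246 m/s.
|V_P| = √(V_Px² + V_Py²) = 17.624 m/s.

17.6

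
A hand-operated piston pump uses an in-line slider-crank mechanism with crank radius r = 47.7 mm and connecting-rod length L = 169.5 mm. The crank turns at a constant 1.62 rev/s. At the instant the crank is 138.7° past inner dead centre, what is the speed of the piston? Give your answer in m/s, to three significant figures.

0.252

ω = 2π·1.62 = 10.18 rad/s
For an in-line slider-crank, x = r cosθ + √(L² − r² sin²θ), so v = −rω sinθ·[1 + r cosθ/√(L² − r² sin²θ)].
With r = 0.0477 m, L = 0.1695 m, θ = 138.7°: √(L² − r² sin²θ) = 0.16655 m.
v = −0.0477·10.18·0.66000·[1 + 0.0477·-0.75126/0.16655] = -0.2515 m/s.
|v| = 0.2515 m/s.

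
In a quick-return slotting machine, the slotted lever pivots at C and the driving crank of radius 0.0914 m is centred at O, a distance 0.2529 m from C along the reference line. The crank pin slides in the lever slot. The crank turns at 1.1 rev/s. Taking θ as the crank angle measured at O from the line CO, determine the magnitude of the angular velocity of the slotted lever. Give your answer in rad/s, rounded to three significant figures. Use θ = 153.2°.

ω = 6.912 rad/s (from 1.1 rev/s).
Crank pin A relative to C: A = (d + r cosθ, r sinθ); lever angle φ = atan2(r sinθ, d + r cosθ).
Differentiating tanφ: φ̇ = rω(d cosθ + r)/(d² + r² + 2dr cosθ).
d² + r² + 2dr cosθ = |CA|² = 0.031048 m²;  d cosθ + r = -0.13433 m.
|ω_lever| = |0.0914·6.912·-0.13433| / 0.031048 = 2.7332 rad/s.

2.73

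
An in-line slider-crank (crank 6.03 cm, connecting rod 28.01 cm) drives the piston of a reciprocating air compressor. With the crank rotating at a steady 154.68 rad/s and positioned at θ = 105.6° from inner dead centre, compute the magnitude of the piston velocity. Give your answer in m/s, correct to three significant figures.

8.45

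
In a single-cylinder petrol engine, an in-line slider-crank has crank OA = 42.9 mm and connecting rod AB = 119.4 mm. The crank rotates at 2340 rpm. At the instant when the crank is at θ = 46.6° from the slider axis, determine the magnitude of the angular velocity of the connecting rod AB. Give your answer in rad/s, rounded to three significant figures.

62.7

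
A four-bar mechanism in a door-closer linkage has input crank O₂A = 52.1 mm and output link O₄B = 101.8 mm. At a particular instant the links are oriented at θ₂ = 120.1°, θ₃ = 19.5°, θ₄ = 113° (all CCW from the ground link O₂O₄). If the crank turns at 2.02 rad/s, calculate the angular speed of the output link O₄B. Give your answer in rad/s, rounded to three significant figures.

ω₂ = 2.02 rad/s
Differentiating the loop-closure r₂e^{iθ₂}+r₃e^{iθ₃}=r₁+r₄e^{iθ₄} gives r₂ω₂e^{iθ₂}+r₃ω₃e^{iθ₃}=r₄ω₄e^{iθ₄}.
Eliminating the other unknown: ω₄ = r₂ω₂ sin(θ₂−θ₃) / [r₄ sin(θ₄−θ₃)].
Numerator sine = +0.98294; denominator sine = +0.99813.
Result = 0.0521·2.02·(+0.98294) / (0.1018·(+0.99813)) = +1.0181 rad/s; magnitude 1.0181 rad/s.

1.02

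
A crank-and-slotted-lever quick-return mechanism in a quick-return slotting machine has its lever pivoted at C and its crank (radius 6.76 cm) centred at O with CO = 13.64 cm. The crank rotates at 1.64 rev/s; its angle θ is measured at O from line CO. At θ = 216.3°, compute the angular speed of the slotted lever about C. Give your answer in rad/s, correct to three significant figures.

3.55

ω = 10.3 rad/s (from 1.64 rev/s).
Crank pin A relative to C: A = (d + r cosθ, r sinθ); lever angle φ = atan2(r sinθ, d + r cosθ).
Differentiating tanφ: φ̇ = rω(d cosθ + r)/(d² + r² + 2dr cosθ).
d² + r² + 2dr cosθ = |CA|² = 0.00831237 m²;  d cosθ + r = -0.042329 m.
|ω_lever| = |0.0676·10.3·-0.042329| / 0.00831237 = 3.5472 rad/s.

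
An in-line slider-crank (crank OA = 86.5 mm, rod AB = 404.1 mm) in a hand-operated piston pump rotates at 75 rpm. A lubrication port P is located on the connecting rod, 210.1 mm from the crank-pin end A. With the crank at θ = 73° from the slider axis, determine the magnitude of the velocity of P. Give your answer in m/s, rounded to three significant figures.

0.678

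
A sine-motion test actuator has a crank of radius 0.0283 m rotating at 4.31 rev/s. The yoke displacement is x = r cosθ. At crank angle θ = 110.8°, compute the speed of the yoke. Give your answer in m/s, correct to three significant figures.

ω = 27.08 rad/s (from 4.31 rev/s).
x = r cosθ ⇒ ẋ = −rω sinθ.
|v| = rω|sinθ| = 0.0283·27.08·|sin 110.8°| = 0.71643 m/s.

0.716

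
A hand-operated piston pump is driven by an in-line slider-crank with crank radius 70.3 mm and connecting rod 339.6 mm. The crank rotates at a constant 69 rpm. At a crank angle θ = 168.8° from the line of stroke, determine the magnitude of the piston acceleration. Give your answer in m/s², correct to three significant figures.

2.90

ω = 2π·69/60 = 7.226 rad/s
x(θ) = r cosθ + √(L² − r² sin²θ); with ω constant, a = ω²·d²x/dθ².
d²x/dθ² = −r cosθ − r²(cos2θ)/√u − r⁴ sin²2θ/(4u^{3/2}),  u = L² − r² sin²θ = 0.115142 m².
Substituting r = 0.0703 m, L = 0.3396 m, θ = 168.8°: d²x/dθ² = +0.055473 m.
a = ω²·d²x/dθ² = (7.226)²·(+0.055473) = +2.8963 m/s²;  |a| = 2.8963 m/s².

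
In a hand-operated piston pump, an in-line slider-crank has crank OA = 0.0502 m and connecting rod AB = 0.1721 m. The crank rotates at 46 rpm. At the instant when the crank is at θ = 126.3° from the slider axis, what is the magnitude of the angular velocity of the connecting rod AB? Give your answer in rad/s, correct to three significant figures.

0.856

ω = 4.817 rad/s (converted from 46 rpm).
The rod makes angle φ with the slider axis where L sinφ = r sinθ; differentiating, L cosφ·φ̇ = r ω cosθ.
L cosφ = √(L² − r² sin²θ) = 0.16728 m.
|ω_rod| = r ω |cosθ| / √(L² − r² sin²θ) = 0.0502·4.817·0.59201/0.16728 = 0.85583 rad/s.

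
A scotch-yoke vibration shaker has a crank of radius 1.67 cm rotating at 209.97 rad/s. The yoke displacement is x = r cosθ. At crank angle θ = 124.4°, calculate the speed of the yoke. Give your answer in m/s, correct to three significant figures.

ω = 210 rad/s
x = r cosθ ⇒ ẋ = −rω sinθ.
|v| = rω|sinθ| = 0.0167·210·|sin 124.4°| = 2.8933 m/s.

2.89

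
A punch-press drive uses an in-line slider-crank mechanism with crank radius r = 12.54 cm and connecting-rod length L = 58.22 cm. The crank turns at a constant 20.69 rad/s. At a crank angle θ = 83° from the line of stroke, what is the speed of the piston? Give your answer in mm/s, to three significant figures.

2640

ω = 20.69 rad/s
For an in-line slider-crank, x = r cosθ + √(L² − r² sin²θ), so v = −rω sinθ·[1 + r cosθ/√(L² − r² sin²θ)].
With r = 0.1254 m, L = 0.5822 m, θ = 83°: √(L² − r² sin²θ) = 0.56874 m.
v = −0.1254·20.69·0.99255·[1 + 0.1254·0.12187/0.56874] = -2.6444 m/s.
|v| = 2.6444 m/s = 2644.4 mm/s.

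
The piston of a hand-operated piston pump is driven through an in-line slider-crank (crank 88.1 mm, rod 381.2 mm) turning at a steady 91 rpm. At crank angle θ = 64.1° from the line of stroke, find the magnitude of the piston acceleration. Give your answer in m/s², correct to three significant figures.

2.34

ω = 2π·91/60 = 9.529 rad/s
x(θ) = r cosθ + √(L² − r² sin²θ); with ω constant, a = ω²·d²x/dθ².
d²x/dθ² = −r cosθ − r²(cos2θ)/√u − r⁴ sin²2θ/(4u^{3/2}),  u = L² − r² sin²θ = 0.139033 m².
Substituting r = 0.0881 m, L = 0.3812 m, θ = 64.1°: d²x/dθ² = -0.025789 m.
a = ω²·d²x/dθ² = (9.529)²·(-0.025789) = -2.3419 m/s²;  |a| = 2.3419 m/s².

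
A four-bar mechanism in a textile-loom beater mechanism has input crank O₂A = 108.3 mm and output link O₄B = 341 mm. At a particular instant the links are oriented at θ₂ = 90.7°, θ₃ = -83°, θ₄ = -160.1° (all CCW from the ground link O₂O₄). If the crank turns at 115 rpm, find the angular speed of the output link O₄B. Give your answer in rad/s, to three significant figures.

ω₂ = 12.04 rad/s (from 115 rpm).
Differentiating the loop-closure r₂e^{iθ₂}+r₃e^{iθ₃}=r₁+r₄e^{iθ₄} gives r₂ω₂e^{iθ₂}+r₃ω₃e^{iθ₃}=r₄ω₄e^{iθ₄}.
Eliminating the other unknown: ω₄ = r₂ω₂ sin(θ₂−θ₃) / [r₄ sin(θ₄−θ₃)].
Numerator sine = +0.10973; denominator sine = -0.97476.
Result = 0.1083·12.04·(+0.10973) / (0.341·(-0.97476)) = -0.43057 rad/s; magnitude 0.43057 rad/s.

0.431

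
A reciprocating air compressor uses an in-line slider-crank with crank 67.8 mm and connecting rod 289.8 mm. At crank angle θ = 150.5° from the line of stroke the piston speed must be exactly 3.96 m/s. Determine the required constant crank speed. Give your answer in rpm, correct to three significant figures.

For an in-line slider-crank, |v_piston| = rω|sinθ|·[1 + r cosθ/√(L² − r² sin²θ)].
With r = 0.0678 m, L = 0.2898 m, θ = 150.5°: the bracketed kinematic factor |dx/dθ| = 0.026543 m.
ω = v/|dx/dθ| = 3.96/0.026543 = 149.19 rad/s.
N = 60ω/(2π) = 1424.7 rpm.

1420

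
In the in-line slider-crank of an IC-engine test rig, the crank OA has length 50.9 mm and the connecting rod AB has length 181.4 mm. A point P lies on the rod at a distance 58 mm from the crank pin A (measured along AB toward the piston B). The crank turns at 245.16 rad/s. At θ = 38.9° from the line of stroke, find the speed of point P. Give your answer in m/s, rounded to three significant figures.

ω = 245.2 rad/s.  Crank-pin speed |V_A| = rω = 12.479 m/s, perpendicular to OA.
Rod angle: sinφ = −(r/L) sinθ ⇒ φ = -10.149°; ω_rod = −rω cosθ/√(L²−r²sin²θ) = -54.387 rad/s.
V_P = V_A + ω_rod × AP, with AP = 0.058 m along the rod.
Components: V_Px = −rω sinθ − a·ω_rod·sinφ = -8.392 m/s;  V_Py = rω cosθ + a·ω_rod·cosφ = +6.6063 m/s.
|V_P| = √(V_Px² + V_Py²) = 10.68 m/s.

10.7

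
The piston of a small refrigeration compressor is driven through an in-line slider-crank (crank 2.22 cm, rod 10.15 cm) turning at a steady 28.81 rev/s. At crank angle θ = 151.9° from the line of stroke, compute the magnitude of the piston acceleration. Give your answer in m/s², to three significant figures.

551

ω = 2π·28.8 = 181 rad/s
x(θ) = r cosθ + √(L² − r² sin²θ); with ω constant, a = ω²·d²x/dθ².
d²x/dθ² = −r cosθ − r²(cos2θ)/√u − r⁴ sin²2θ/(4u^{3/2}),  u = L² − r² sin²θ = 0.0101929 m².
Substituting r = 0.0222 m, L = 0.1015 m, θ = 151.9°: d²x/dθ² = +0.016827 m.
a = ω²·d²x/dθ² = (181)²·(+0.016827) = +551.38 m/s²;  |a| = 551.38 m/s².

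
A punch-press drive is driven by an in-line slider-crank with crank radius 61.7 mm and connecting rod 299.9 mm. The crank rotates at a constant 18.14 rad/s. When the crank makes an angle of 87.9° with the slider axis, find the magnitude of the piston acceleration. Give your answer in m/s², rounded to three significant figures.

3.51

ω = 18.14 rad/s
x(θ) = r cosθ + √(L² − r² sin²θ); with ω constant, a = ω²·d²x/dθ².
d²x/dθ² = −r cosθ − r²(cos2θ)/√u − r⁴ sin²2θ/(4u^{3/2}),  u = L² − r² sin²θ = 0.0861382 m².
Substituting r = 0.0617 m, L = 0.2999 m, θ = 87.9°: d²x/dθ² = +0.010674 m.
a = ω²·d²x/dθ² = (18.14)²·(+0.010674) = +3.5125 m/s²;  |a| = 3.5125 m/s².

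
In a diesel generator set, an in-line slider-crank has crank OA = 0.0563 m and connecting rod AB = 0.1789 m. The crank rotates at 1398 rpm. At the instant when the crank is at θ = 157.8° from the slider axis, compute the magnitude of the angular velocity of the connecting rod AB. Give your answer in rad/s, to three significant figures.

43.0

ω = 146.4 rad/s (converted from 1398 rpm).
The rod makes angle φ with the slider axis where L sinφ = r sinθ; differentiating, L cosφ·φ̇ = r ω cosθ.
L cosφ = √(L² − r² sin²θ) = 0.17763 m.
|ω_rod| = r ω |cosθ| / √(L² − r² sin²θ) = 0.0563·146.4·0.92587/0.17763 = 42.961 rad/s.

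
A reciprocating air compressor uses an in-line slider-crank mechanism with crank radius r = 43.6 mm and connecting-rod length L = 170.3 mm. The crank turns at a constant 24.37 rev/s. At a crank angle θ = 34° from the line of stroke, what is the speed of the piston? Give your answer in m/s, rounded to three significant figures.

4.53

ω = 2π·24.4 = 153.1 rad/s
For an in-line slider-crank, x = r cosθ + √(L² − r² sin²θ), so v = −rω sinθ·[1 + r cosθ/√(L² − r² sin²θ)].
With r = 0.0436 m, L = 0.1703 m, θ = 34°: √(L² − r² sin²θ) = 0.16855 m.
v = −0.0436·153.1·0.55919·[1 + 0.0436·0.82904/0.16855] = -4.5338 m/s.
|v| = 4.5338 m/s.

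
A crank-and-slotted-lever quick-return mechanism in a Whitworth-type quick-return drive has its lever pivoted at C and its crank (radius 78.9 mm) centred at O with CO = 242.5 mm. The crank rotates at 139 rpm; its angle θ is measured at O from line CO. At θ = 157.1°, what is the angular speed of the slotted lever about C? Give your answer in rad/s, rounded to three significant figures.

ω = 14.56 rad/s (from 139 rpm).
Crank pin A relative to C: A = (d + r cosθ, r sinθ); lever angle φ = atan2(r sinθ, d + r cosθ).
Differentiating tanφ: φ̇ = rω(d cosθ + r)/(d² + r² + 2dr cosθ).
d² + r² + 2dr cosθ = |CA|² = 0.0297809 m²;  d cosθ + r = -0.14449 m.
|ω_lever| = |0.0789·14.56·-0.14449| / 0.0297809 = 5.572 rad/s.

5.57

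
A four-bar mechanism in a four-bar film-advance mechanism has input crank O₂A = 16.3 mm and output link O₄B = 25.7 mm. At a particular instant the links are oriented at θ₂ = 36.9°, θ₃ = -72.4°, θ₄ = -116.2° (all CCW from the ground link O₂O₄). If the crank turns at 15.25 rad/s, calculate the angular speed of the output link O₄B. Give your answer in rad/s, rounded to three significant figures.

ω₂ = 15.25 rad/s
Differentiating the loop-closure r₂e^{iθ₂}+r₃e^{iθ₃}=r₁+r₄e^{iθ₄} gives r₂ω₂e^{iθ₂}+r₃ω₃e^{iθ₃}=r₄ω₄e^{iθ₄}.
Eliminating the other unknown: ω₄ = r₂ω₂ sin(θ₂−θ₃) / [r₄ sin(θ₄−θ₃)].
Numerator sine = +0.94380; denominator sine = -0.69214.
Result = 0.0163·15.25·(+0.94380) / (0.0257·(-0.69214)) = -13.189 rad/s; magnitude 13.189 rad/s.

13.2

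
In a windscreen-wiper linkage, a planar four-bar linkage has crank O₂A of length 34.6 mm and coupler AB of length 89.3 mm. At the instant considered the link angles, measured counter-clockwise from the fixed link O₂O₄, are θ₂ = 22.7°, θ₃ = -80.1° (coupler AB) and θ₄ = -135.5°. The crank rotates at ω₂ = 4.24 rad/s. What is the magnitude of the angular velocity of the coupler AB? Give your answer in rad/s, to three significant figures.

ω₂ = 4.24 rad/s
Differentiating the loop-closure r₂e^{iθ₂}+r₃e^{iθ₃}=r₁+r₄e^{iθ₄} gives r₂ω₂e^{iθ₂}+r₃ω₃e^{iθ₃}=r₄ω₄e^{iθ₄}.
Eliminating the other unknown: ω₃ = r₂ω₂ sin(θ₄−θ₂) / [r₃ sin(θ₃−θ₄)].
Numerator sine = -0.37137; denominator sine = +0.82314.
Result = 0.0346·4.24·(-0.37137) / (0.0893·(+0.82314)) = -0.74118 rad/s; magnitude 0.74118 rad/s.

0.741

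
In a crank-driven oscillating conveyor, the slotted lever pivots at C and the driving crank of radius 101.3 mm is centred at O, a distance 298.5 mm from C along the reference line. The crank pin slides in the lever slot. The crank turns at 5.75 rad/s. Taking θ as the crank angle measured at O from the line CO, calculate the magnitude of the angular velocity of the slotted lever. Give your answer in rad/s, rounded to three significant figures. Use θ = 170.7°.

ω = 5.75 rad/s
Crank pin A relative to C: A = (d + r cosθ, r sinθ); lever angle φ = atan2(r sinθ, d + r cosθ).
Differentiating tanφ: φ̇ = rω(d cosθ + r)/(d² + r² + 2dr cosθ).
d² + r² + 2dr cosθ = |CA|² = 0.0396828 m²;  d cosθ + r = -0.19328 m.
|ω_lever| = |0.1013·5.75·-0.19328| / 0.0396828 = 2.837 rad/s.

2.84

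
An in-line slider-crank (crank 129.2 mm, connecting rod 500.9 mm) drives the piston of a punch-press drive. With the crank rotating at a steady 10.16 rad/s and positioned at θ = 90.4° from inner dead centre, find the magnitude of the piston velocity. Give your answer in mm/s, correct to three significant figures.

1310

ω = 10.16 rad/s
For an in-line slider-crank, x = r cosθ + √(L² − r² sin²θ), so v = −rω sinθ·[1 + r cosθ/√(L² − r² sin²θ)].
With r = 0.1292 m, L = 0.5009 m, θ = 90.4°: √(L² − r² sin²θ) = 0.48395 m.
v = −0.1292·10.16·0.99998·[1 + 0.1292·-0.00698/0.48395] = -1.3102 m/s.
|v| = 1.3102 m/s = 1310.2 mm/s.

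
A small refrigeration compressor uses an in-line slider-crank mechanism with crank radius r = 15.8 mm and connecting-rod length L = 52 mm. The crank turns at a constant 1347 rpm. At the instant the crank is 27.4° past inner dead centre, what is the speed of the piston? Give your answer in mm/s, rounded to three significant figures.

1310

ω = 2π·1347/60 = 141.1 rad/s
For an in-line slider-crank, x = r cosθ + √(L² − r² sin²θ), so v = −rω sinθ·[1 + r cosθ/√(L² − r² sin²θ)].
With r = 0.0158 m, L = 0.052 m, θ = 27.4°: √(L² − r² sin²θ) = 0.051489 m.
v = −0.0158·141.1·0.46020·[1 + 0.0158·0.88782/0.051489] = -1.3051 m/s.
|v| = 1.3051 m/s = 1305.1 mm/s.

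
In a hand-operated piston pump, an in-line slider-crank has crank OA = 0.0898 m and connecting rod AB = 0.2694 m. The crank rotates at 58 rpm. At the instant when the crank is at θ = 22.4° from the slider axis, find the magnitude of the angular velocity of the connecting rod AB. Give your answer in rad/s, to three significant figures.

ω = 6.074 rad/s (converted from 58 rpm).
The rod makes angle φ with the slider axis where L sinφ = r sinθ; differentiating, L cosφ·φ̇ = r ω cosθ.
L cosφ = √(L² − r² sin²θ) = 0.26722 m.
|ω_rod| = r ω |cosθ| / √(L² − r² sin²θ) = 0.0898·6.074·0.92455/0.26722 = 1.8871 rad/s.

1.89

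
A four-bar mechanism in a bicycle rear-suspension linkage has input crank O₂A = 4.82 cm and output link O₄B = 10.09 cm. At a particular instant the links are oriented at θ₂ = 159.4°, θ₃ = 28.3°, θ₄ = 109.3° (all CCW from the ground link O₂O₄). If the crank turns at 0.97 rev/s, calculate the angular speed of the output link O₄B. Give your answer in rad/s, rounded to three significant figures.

ω₂ = 6.095 rad/s (from 0.97 rev/s).
Differentiating the loop-closure r₂e^{iθ₂}+r₃e^{iθ₃}=r₁+r₄e^{iθ₄} gives r₂ω₂e^{iθ₂}+r₃ω₃e^{iθ₃}=r₄ω₄e^{iθ₄}.
Eliminating the other unknown: ω₄ = r₂ω₂ sin(θ₂−θ₃) / [r₄ sin(θ₄−θ₃)].
Numerator sine = +0.75356; denominator sine = +0.98769.
Result = 0.0482·6.095·(+0.75356) / (0.1009·(+0.98769)) = +2.2213 rad/s; magnitude 2.2213 rad/s.

2.22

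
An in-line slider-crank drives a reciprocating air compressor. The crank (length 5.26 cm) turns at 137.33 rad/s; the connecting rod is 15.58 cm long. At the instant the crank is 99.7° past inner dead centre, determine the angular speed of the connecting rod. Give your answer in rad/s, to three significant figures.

ω = 137.3 rad/s
The rod makes angle φ with the slider axis where L sinφ = r sinθ; differentiating, L cosφ·φ̇ = r ω cosθ.
L cosφ = √(L² − r² sin²θ) = 0.14692 m.
|ω_rod| = r ω |cosθ| / √(L² − r² sin²θ) = 0.0526·137.3·0.16849/0.14692 = 8.2841 rad/s.

8.28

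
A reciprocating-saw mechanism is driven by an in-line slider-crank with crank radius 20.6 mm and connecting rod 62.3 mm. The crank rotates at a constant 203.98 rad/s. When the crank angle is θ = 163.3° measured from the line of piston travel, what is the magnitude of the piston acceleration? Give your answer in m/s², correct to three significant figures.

ω = 204 rad/s
x(θ) = r cosθ + √(L² − r² sin²θ); with ω constant, a = ω²·d²x/dθ².
d²x/dθ² = −r cosθ − r²(cos2θ)/√u − r⁴ sin²2θ/(4u^{3/2}),  u = L² − r² sin²θ = 0.00384625 m².
Substituting r = 0.0206 m, L = 0.0623 m, θ = 163.3°: d²x/dθ² = +0.013961 m.
a = ω²·d²x/dθ² = (204)²·(+0.013961) = +580.91 m/s²;  |a| = 580.91 m/s².

581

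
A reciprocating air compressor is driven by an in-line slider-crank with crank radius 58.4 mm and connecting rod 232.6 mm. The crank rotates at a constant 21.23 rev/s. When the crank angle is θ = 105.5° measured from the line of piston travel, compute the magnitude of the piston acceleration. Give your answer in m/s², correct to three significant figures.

ω = 2π·21.2 = 133.4 rad/s
x(θ) = r cosθ + √(L² − r² sin²θ); with ω constant, a = ω²·d²x/dθ².
d²x/dθ² = −r cosθ − r²(cos2θ)/√u − r⁴ sin²2θ/(4u^{3/2}),  u = L² − r² sin²θ = 0.0509358 m².
Substituting r = 0.0584 m, L = 0.2326 m, θ = 105.5°: d²x/dθ² = +0.028493 m.
a = ω²·d²x/dθ² = (133.4)²·(+0.028493) = +506.99 m/s²;  |a| = 506.99 m/s².

507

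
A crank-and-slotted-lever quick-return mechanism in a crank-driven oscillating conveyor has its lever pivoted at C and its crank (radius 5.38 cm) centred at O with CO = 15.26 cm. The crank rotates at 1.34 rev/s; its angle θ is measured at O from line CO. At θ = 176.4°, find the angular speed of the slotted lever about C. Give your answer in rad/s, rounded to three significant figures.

ω = 8.419 rad/s (from 1.34 rev/s).
Crank pin A relative to C: A = (d + r cosθ, r sinθ); lever angle φ = atan2(r sinθ, d + r cosθ).
Differentiating tanφ: φ̇ = rω(d cosθ + r)/(d² + r² + 2dr cosθ).
d² + r² + 2dr cosθ = |CA|² = 0.00979384 m²;  d cosθ + r = -0.098499 m.
|ω_lever| = |0.0538·8.419·-0.098499| / 0.00979384 = 4.5556 rad/s.

4.56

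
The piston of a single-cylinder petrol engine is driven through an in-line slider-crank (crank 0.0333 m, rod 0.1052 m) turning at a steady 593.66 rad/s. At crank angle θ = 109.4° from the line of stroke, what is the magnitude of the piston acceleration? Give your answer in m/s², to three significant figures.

ω = 593.7 rad/s
x(θ) = r cosθ + √(L² − r² sin²θ); with ω constant, a = ω²·d²x/dθ².
d²x/dθ² = −r cosθ − r²(cos2θ)/√u − r⁴ sin²2θ/(4u^{3/2}),  u = L² − r² sin²θ = 0.0100805 m².
Substituting r = 0.0333 m, L = 0.1052 m, θ = 109.4°: d²x/dθ² = +0.019549 m.
a = ω²·d²x/dθ² = (593.7)²·(+0.019549) = +6889.7 m/s²;  |a| = 6889.7 m/s².

6890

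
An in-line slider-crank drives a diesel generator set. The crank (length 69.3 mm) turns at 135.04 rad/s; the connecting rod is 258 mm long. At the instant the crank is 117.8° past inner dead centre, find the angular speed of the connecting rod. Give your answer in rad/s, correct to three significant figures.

17.4

ω = 135 rad/s
The rod makes angle φ with the slider axis where L sinφ = r sinθ; differentiating, L cosφ·φ̇ = r ω cosθ.
L cosφ = √(L² − r² sin²θ) = 0.25061 m.
|ω_rod| = r ω |cosθ| / √(L² − r² sin²θ) = 0.0693·135·0.46639/0.25061 = 17.416 rad/s.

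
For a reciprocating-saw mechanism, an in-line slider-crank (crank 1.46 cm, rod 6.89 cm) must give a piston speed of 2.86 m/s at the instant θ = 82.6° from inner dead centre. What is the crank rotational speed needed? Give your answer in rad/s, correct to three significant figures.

192

For an in-line slider-crank, |v_piston| = rω|sinθ|·[1 + r cosθ/√(L² − r² sin²θ)].
With r = 0.0146 m, L = 0.0689 m, θ = 82.6°: the bracketed kinematic factor |dx/dθ| = 0.014883 m.
ω = v/|dx/dθ| = 2.86/0.014883 = 192.17 rad/s.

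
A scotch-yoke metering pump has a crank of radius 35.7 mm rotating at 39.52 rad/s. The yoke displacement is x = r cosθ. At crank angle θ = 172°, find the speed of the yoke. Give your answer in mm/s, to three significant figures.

196

ω = 39.52 rad/s
x = r cosθ ⇒ ẋ = −rω sinθ.
|v| = rω|sinθ| = 0.0357·39.52·|sin 172°| = 0.19635 m/s = 196.35 mm/s.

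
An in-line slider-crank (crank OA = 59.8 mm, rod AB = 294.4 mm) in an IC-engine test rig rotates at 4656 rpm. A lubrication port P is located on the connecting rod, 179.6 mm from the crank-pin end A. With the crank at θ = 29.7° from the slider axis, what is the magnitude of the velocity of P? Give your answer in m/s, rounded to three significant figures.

18.8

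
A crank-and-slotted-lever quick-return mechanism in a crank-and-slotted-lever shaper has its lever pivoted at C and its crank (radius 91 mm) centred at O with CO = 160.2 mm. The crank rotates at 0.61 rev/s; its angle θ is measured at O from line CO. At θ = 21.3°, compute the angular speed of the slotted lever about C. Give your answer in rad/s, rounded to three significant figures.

ω = 3.833 rad/s (from 0.61 rev/s).
Crank pin A relative to C: A = (d + r cosθ, r sinθ); lever angle φ = atan2(r sinθ, d + r cosθ).
Differentiating tanφ: φ̇ = rω(d cosθ + r)/(d² + r² + 2dr cosθ).
d² + r² + 2dr cosθ = |CA|² = 0.0611098 m²;  d cosθ + r = +0.24026 m.
|ω_lever| = |0.091·3.833·+0.24026| / 0.0611098 = 1.3712 rad/s.

1.37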